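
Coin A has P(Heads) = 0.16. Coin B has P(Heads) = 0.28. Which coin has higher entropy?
B

For binary distributions, entropy is maximized at p=0.5 and decreases as p moves toward 0 or 1.

H(A) = H(0.16) = 0.6343 bits
H(B) = H(0.28) = 0.8555 bits

Distribution B (p=0.28) is closer to uniform (p=0.5), so it has higher entropy.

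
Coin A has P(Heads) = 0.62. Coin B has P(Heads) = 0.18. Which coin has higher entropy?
A

For binary distributions, entropy is maximized at p=0.5 and decreases as p moves toward 0 or 1.

H(A) = H(0.62) = 0.9580 bits
H(B) = H(0.18) = 0.6801 bits

Distribution A (p=0.62) is closer to uniform (p=0.5), so it has higher entropy.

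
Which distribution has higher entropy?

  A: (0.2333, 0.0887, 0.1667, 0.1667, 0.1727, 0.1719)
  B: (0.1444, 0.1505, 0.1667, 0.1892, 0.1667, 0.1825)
B

Both distributions are close to uniform, making this a harder comparison.

H(A) = 2.5358 bits
H(B) = 2.5784 bits

The distribution closer to uniform has higher entropy.
Answer: B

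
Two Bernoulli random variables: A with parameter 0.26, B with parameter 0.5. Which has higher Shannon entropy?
B

For binary distributions, entropy is maximized at p=0.5 and decreases as p moves toward 0 or 1.

H(A) = H(0.26) = 0.8267 bits
H(B) = H(0.5) = 1.0000 bits

Distribution B (p=0.5) is closer to uniform (p=0.5), so it has higher entropy.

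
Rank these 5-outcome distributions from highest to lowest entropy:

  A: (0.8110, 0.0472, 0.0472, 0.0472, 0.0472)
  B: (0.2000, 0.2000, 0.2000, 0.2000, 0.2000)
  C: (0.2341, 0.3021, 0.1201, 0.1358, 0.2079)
B > C > A

Key insight: Entropy is maximized by uniform distributions and minimized by concentrated distributions.

- Uniform distributions have maximum entropy log₂(5) = 2.3219 bits
- The more "peaked" or concentrated a distribution, the lower its entropy

Entropies:
  H(A) = 1.0774 bits
  H(B) = 2.3219 bits
  H(C) = 2.2416 bits

Ranking: B > C > A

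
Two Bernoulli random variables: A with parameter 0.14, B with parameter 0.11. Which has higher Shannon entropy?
A

For binary distributions, entropy is maximized at p=0.5 and decreases as p moves toward 0 or 1.

H(A) = H(0.14) = 0.5842 bits
H(B) = H(0.11) = 0.4999 bits

Distribution A (p=0.14) is closer to uniform (p=0.5), so it has higher entropy.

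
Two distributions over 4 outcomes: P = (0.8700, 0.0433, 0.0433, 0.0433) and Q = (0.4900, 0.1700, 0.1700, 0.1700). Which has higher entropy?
Q

P is highly concentrated on one outcome (87%), making it nearly deterministic. Q spreads its mass more evenly (max 49%). The more spread-out distribution has higher entropy: H(P) ≈ 0.763 bits, H(Q) ≈ 1.808 bits.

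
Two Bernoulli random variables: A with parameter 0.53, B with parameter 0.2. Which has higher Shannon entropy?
A

For binary distributions, entropy is maximized at p=0.5 and decreases as p moves toward 0 or 1.

H(A) = H(0.53) = 0.9974 bits
H(B) = H(0.2) = 0.7219 bits

Distribution A (p=0.53) is closer to uniform (p=0.5), so it has higher entropy.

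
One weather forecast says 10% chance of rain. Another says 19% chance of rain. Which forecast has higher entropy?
19% forecast

Treat each forecast as a Bernoulli distribution. Binary entropy is maximized at p=0.5 and falls off symmetrically toward 0 or 1. The 19% forecast is closer to 50%, so it is more uncertain. H(10%) ≈ 0.469 bits, H(19%) ≈ 0.701 bits.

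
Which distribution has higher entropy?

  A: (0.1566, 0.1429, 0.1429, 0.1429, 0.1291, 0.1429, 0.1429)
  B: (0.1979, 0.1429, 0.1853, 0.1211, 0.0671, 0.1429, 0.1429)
A

Both distributions are close to uniform, making this a harder comparison.

H(A) = 2.8055 bits
H(B) = 2.7467 bits

The distribution closer to uniform has higher entropy.
Answer: A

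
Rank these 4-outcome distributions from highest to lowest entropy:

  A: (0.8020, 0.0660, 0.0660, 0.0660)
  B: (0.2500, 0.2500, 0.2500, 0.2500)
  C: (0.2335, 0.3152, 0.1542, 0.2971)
B > C > A

Key insight: Entropy is maximized by uniform distributions and minimized by concentrated distributions.

- Uniform distributions have maximum entropy log₂(4) = 2.0000 bits
- The more "peaked" or concentrated a distribution, the lower its entropy

Entropies:
  H(A) = 1.0317 bits
  H(B) = 2.0000 bits
  H(C) = 1.9511 bits

Ranking: B > C > A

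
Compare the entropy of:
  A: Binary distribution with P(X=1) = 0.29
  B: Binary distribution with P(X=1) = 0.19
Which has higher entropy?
A

For binary distributions, entropy is maximized at p=0.5 and decreases as p moves toward 0 or 1.

H(A) = H(0.29) = 0.8687 bits
H(B) = H(0.19) = 0.7015 bits

Distribution A (p=0.29) is closer to uniform (p=0.5), so it has higher entropy.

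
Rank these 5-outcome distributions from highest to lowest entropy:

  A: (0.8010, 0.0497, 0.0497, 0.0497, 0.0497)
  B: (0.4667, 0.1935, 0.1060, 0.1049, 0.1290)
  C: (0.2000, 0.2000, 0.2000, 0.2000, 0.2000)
C > B > A

Key insight: Entropy is maximized by uniform distributions and minimized by concentrated distributions.

- Uniform distributions have maximum entropy log₂(5) = 2.3219 bits
- The more "peaked" or concentrated a distribution, the lower its entropy

Entropies:
  H(A) = 1.1179 bits
  H(B) = 2.0371 bits
  H(C) = 2.3219 bits

Ranking: C > B > A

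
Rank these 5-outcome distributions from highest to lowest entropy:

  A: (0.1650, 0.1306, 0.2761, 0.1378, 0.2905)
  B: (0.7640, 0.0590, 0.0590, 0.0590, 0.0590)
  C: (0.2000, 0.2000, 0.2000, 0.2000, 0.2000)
C > A > B

Key insight: Entropy is maximized by uniform distributions and minimized by concentrated distributions.

- Uniform distributions have maximum entropy log₂(5) = 2.3219 bits
- The more "peaked" or concentrated a distribution, the lower its entropy

Entropies:
  H(A) = 2.2372 bits
  H(B) = 1.2603 bits
  H(C) = 2.3219 bits

Ranking: C > A > B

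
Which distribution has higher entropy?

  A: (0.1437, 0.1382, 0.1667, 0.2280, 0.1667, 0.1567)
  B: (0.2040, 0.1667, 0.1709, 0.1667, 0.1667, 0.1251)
B

Both distributions are close to uniform, making this a harder comparison.

H(A) = 2.5638 bits
H(B) = 2.5711 bits

The distribution closer to uniform has higher entropy.
Answer: B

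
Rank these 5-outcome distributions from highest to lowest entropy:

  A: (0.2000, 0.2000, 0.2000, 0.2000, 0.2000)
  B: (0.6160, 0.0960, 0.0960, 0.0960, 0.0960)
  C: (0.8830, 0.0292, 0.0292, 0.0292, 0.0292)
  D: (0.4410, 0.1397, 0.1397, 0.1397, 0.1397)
A > D > B > C

Key insight: Entropy is maximized by uniform distributions and minimized by concentrated distributions.

Entropies:
  H(A) = 2.3219 bits
  H(B) = 1.7288 bits
  H(C) = 0.7547 bits
  H(D) = 2.1079 bits

Ranking: A > D > B > C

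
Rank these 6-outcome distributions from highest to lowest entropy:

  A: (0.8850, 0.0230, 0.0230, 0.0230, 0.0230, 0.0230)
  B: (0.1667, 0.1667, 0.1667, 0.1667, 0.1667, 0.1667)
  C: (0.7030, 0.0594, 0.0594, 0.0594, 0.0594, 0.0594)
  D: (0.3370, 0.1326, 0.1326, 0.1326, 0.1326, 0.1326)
B > D > C > A

Key insight: Entropy is maximized by uniform distributions and minimized by concentrated distributions.

Entropies:
  H(A) = 0.7818 bits
  H(B) = 2.5850 bits
  H(C) = 1.5672 bits
  H(D) = 2.4614 bits

Ranking: B > D > C > A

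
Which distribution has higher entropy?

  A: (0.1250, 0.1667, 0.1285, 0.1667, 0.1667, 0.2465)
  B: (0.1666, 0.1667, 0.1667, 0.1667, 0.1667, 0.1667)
B

Both distributions are close to uniform, making this a harder comparison.

H(A) = 2.5458 bits
H(B) = 2.5850 bits

The distribution closer to uniform has higher entropy.
Answer: B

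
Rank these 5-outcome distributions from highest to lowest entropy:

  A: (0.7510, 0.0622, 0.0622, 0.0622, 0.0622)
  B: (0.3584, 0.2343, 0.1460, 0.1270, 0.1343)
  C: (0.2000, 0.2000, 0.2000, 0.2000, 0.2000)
C > B > A

Key insight: Entropy is maximized by uniform distributions and minimized by concentrated distributions.

- Uniform distributions have maximum entropy log₂(5) = 2.3219 bits
- The more "peaked" or concentrated a distribution, the lower its entropy

Entropies:
  H(A) = 1.3077 bits
  H(B) = 2.1935 bits
  H(C) = 2.3219 bits

Ranking: C > B > A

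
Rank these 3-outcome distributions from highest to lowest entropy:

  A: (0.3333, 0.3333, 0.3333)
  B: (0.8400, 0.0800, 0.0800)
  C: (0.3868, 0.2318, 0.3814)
A > C > B

Key insight: Entropy is maximized by uniform distributions and minimized by concentrated distributions.

- Uniform distributions have maximum entropy log₂(3) = 1.5850 bits
- The more "peaked" or concentrated a distribution, the lower its entropy

Entropies:
  H(A) = 1.5850 bits
  H(B) = 0.7943 bits
  H(C) = 1.5493 bits

Ranking: A > C > B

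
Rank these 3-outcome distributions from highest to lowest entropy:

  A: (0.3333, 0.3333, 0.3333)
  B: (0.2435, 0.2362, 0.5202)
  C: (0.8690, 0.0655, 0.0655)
A > B > C

Key insight: Entropy is maximized by uniform distributions and minimized by concentrated distributions.

- Uniform distributions have maximum entropy log₂(3) = 1.5850 bits
- The more "peaked" or concentrated a distribution, the lower its entropy

Entropies:
  H(A) = 1.5850 bits
  H(B) = 1.4785 bits
  H(C) = 0.6912 bits

Ranking: A > B > C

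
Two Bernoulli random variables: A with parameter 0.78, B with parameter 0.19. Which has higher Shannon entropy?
A

For binary distributions, entropy is maximized at p=0.5 and decreases as p moves toward 0 or 1.

H(A) = H(0.78) = 0.7602 bits
H(B) = H(0.19) = 0.7015 bits

Distribution A (p=0.78) is closer to uniform (p=0.5), so it has higher entropy.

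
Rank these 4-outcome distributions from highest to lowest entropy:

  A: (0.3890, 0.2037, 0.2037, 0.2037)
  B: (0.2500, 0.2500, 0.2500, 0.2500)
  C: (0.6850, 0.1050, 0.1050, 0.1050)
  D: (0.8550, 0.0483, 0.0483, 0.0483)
B > A > C > D

Key insight: Entropy is maximized by uniform distributions and minimized by concentrated distributions.

Entropies:
  H(A) = 1.9326 bits
  H(B) = 2.0000 bits
  H(C) = 1.3981 bits
  H(D) = 0.8270 bits

Ranking: B > A > C > D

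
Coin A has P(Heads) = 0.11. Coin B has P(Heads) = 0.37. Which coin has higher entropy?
B

For binary distributions, entropy is maximized at p=0.5 and decreases as p moves toward 0 or 1.

H(A) = H(0.11) = 0.4999 bits
H(B) = H(0.37) = 0.9507 bits

Distribution B (p=0.37) is closer to uniform (p=0.5), so it has higher entropy.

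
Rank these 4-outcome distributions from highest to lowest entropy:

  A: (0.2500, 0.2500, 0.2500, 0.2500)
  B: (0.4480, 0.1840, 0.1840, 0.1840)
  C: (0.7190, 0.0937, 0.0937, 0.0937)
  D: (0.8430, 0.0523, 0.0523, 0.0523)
A > B > C > D

Key insight: Entropy is maximized by uniform distributions and minimized by concentrated distributions.

Entropies:
  H(A) = 2.0000 bits
  H(B) = 1.8671 bits
  H(C) = 1.3022 bits
  H(D) = 0.8759 bits

Ranking: A > B > C > D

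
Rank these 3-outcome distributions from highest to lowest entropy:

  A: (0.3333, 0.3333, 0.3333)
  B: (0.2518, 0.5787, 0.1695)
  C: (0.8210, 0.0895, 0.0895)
A > B > C

Key insight: Entropy is maximized by uniform distributions and minimized by concentrated distributions.

- Uniform distributions have maximum entropy log₂(3) = 1.5850 bits
- The more "peaked" or concentrated a distribution, the lower its entropy

Entropies:
  H(A) = 1.5850 bits
  H(B) = 1.3917 bits
  H(C) = 0.8569 bits

Ranking: A > B > C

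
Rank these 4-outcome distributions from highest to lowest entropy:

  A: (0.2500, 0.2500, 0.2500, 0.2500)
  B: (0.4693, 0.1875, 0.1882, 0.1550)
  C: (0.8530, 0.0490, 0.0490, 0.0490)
A > B > C

Key insight: Entropy is maximized by uniform distributions and minimized by concentrated distributions.

- Uniform distributions have maximum entropy log₂(4) = 2.0000 bits
- The more "peaked" or concentrated a distribution, the lower its entropy

Entropies:
  H(A) = 2.0000 bits
  H(B) = 1.8355 bits
  H(C) = 0.8353 bits

Ranking: A > B > C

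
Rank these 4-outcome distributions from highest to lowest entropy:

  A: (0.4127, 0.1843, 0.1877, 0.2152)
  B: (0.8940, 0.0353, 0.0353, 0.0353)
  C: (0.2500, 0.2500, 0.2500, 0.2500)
C > A > B

Key insight: Entropy is maximized by uniform distributions and minimized by concentrated distributions.

- Uniform distributions have maximum entropy log₂(4) = 2.0000 bits
- The more "peaked" or concentrated a distribution, the lower its entropy

Entropies:
  H(A) = 1.9066 bits
  H(B) = 0.6557 bits
  H(C) = 2.0000 bits

Ranking: C > A > B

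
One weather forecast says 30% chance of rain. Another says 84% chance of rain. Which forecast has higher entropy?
30% forecast

Treat each forecast as a Bernoulli distribution. Binary entropy is maximized at p=0.5 and falls off symmetrically toward 0 or 1. The 30% forecast is closer to 50%, so it is more uncertain. H(30%) ≈ 0.881 bits, H(84%) ≈ 0.634 bits.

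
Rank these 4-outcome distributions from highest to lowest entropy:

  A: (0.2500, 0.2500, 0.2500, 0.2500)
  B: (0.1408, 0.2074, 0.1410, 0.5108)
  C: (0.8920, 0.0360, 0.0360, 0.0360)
A > B > C

Key insight: Entropy is maximized by uniform distributions and minimized by concentrated distributions.

- Uniform distributions have maximum entropy log₂(4) = 2.0000 bits
- The more "peaked" or concentrated a distribution, the lower its entropy

Entropies:
  H(A) = 2.0000 bits
  H(B) = 1.7624 bits
  H(C) = 0.6650 bits

Ranking: A > B > C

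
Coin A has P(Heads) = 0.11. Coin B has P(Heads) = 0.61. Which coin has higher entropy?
B

For binary distributions, entropy is maximized at p=0.5 and decreases as p moves toward 0 or 1.

H(A) = H(0.11) = 0.4999 bits
H(B) = H(0.61) = 0.9648 bits

Distribution B (p=0.61) is closer to uniform (p=0.5), so it has higher entropy.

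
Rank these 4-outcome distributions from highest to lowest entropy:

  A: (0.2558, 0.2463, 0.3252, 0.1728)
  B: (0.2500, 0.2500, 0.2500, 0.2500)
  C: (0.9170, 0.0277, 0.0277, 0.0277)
B > A > C

Key insight: Entropy is maximized by uniform distributions and minimized by concentrated distributions.

- Uniform distributions have maximum entropy log₂(4) = 2.0000 bits
- The more "peaked" or concentrated a distribution, the lower its entropy

Entropies:
  H(A) = 1.9657 bits
  H(B) = 2.0000 bits
  H(C) = 0.5442 bits

Ranking: B > A > C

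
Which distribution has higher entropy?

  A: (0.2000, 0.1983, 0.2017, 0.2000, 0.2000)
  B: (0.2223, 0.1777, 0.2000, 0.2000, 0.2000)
A

Both distributions are close to uniform, making this a harder comparison.

H(A) = 2.3219 bits
H(B) = 2.3183 bits

The distribution closer to uniform has higher entropy.
Answer: A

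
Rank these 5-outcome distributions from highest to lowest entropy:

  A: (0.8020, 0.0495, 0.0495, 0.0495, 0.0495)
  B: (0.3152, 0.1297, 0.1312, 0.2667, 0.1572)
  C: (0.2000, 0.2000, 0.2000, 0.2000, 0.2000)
C > B > A

Key insight: Entropy is maximized by uniform distributions and minimized by concentrated distributions.

- Uniform distributions have maximum entropy log₂(5) = 2.3219 bits
- The more "peaked" or concentrated a distribution, the lower its entropy

Entropies:
  H(A) = 1.1139 bits
  H(B) = 2.2198 bits
  H(C) = 2.3219 bits

Ranking: C > B > A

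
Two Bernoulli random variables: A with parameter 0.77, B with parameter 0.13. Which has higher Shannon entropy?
A

For binary distributions, entropy is maximized at p=0.5 and decreases as p moves toward 0 or 1.

H(A) = H(0.77) = 0.7780 bits
H(B) = H(0.13) = 0.5574 bits

Distribution A (p=0.77) is closer to uniform (p=0.5), so it has higher entropy.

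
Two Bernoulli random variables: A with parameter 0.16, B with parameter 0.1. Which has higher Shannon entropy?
A

For binary distributions, entropy is maximized at p=0.5 and decreases as p moves toward 0 or 1.

H(A) = H(0.16) = 0.6343 bits
H(B) = H(0.1) = 0.4690 bits

Distribution A (p=0.16) is closer to uniform (p=0.5), so it has higher entropy.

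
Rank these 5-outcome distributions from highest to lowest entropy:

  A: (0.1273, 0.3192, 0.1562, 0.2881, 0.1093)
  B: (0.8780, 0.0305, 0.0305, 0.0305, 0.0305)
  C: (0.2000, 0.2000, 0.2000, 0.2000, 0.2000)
C > A > B

Key insight: Entropy is maximized by uniform distributions and minimized by concentrated distributions.

- Uniform distributions have maximum entropy log₂(5) = 2.3219 bits
- The more "peaked" or concentrated a distribution, the lower its entropy

Entropies:
  H(A) = 2.1891 bits
  H(B) = 0.7791 bits
  H(C) = 2.3219 bits

Ranking: C > A > B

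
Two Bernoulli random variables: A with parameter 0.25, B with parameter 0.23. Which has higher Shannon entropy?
A

For binary distributions, entropy is maximized at p=0.5 and decreases as p moves toward 0 or 1.

H(A) = H(0.25) = 0.8113 bits
H(B) = H(0.23) = 0.7780 bits

Distribution A (p=0.25) is closer to uniform (p=0.5), so it has higher entropy.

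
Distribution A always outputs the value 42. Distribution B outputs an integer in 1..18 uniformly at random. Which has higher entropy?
B

A is deterministic, so H(A) = 0. B is uniform over 18 outcomes, so H(B) = log₂(18) = 4.170 bits. Any distribution with genuine randomness has higher entropy than a deterministic one.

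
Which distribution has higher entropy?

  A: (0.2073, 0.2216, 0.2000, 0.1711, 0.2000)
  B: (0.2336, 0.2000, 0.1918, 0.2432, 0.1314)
A

Both distributions are close to uniform, making this a harder comparison.

H(A) = 2.3169 bits
H(B) = 2.2922 bits

The distribution closer to uniform has higher entropy.
Answer: A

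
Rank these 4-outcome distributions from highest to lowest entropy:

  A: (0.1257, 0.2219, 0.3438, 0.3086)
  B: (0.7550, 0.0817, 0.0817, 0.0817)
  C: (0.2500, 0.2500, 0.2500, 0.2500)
C > A > B

Key insight: Entropy is maximized by uniform distributions and minimized by concentrated distributions.

- Uniform distributions have maximum entropy log₂(4) = 2.0000 bits
- The more "peaked" or concentrated a distribution, the lower its entropy

Entropies:
  H(A) = 1.9111 bits
  H(B) = 1.1916 bits
  H(C) = 2.0000 bits

Ranking: C > A > B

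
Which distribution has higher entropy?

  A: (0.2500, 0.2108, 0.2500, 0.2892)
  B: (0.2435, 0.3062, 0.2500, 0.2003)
A

Both distributions are close to uniform, making this a harder comparison.

H(A) = 1.9911 bits
H(B) = 1.9837 bits

The distribution closer to uniform has higher entropy.
Answer: A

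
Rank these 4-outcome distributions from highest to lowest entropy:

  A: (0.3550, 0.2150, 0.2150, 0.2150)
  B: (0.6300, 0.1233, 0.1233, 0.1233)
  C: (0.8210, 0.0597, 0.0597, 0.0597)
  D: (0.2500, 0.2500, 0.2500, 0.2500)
D > A > B > C

Key insight: Entropy is maximized by uniform distributions and minimized by concentrated distributions.

Entropies:
  H(A) = 1.9608 bits
  H(B) = 1.5371 bits
  H(C) = 0.9616 bits
  H(D) = 2.0000 bits

Ranking: D > A > B > C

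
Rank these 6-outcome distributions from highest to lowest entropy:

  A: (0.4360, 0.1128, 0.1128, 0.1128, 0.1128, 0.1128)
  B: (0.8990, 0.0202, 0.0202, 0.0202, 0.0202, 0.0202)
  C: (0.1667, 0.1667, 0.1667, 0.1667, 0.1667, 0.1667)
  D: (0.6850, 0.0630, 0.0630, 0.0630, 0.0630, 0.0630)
C > A > D > B

Key insight: Entropy is maximized by uniform distributions and minimized by concentrated distributions.

Entropies:
  H(A) = 2.2977 bits
  H(B) = 0.7067 bits
  H(C) = 2.5850 bits
  H(D) = 1.6303 bits

Ranking: C > A > D > B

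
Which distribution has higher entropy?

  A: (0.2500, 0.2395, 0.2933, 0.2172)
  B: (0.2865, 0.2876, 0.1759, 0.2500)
A

Both distributions are close to uniform, making this a harder comparison.

H(A) = 1.9913 bits
H(B) = 1.9748 bits

The distribution closer to uniform has higher entropy.
Answer: A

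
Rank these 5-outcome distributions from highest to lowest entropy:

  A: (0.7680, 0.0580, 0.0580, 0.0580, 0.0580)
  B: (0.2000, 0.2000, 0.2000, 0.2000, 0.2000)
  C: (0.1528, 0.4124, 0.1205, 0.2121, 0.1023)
B > C > A

Key insight: Entropy is maximized by uniform distributions and minimized by concentrated distributions.

- Uniform distributions have maximum entropy log₂(5) = 2.3219 bits
- The more "peaked" or concentrated a distribution, the lower its entropy

Entropies:
  H(A) = 1.2455 bits
  H(B) = 2.3219 bits
  H(C) = 2.1198 bits

Ranking: B > C > A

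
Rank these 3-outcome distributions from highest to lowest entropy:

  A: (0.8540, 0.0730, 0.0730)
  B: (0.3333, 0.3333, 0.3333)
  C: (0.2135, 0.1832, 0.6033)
B > C > A

Key insight: Entropy is maximized by uniform distributions and minimized by concentrated distributions.

- Uniform distributions have maximum entropy log₂(3) = 1.5850 bits
- The more "peaked" or concentrated a distribution, the lower its entropy

Entropies:
  H(A) = 0.7457 bits
  H(B) = 1.5850 bits
  H(C) = 1.3640 bits

Ranking: B > C > A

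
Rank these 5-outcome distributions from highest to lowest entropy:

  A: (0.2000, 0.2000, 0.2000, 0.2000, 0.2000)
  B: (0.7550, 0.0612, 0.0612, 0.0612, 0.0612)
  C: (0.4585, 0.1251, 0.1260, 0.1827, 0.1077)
A > C > B

Key insight: Entropy is maximized by uniform distributions and minimized by concentrated distributions.

- Uniform distributions have maximum entropy log₂(5) = 2.3219 bits
- The more "peaked" or concentrated a distribution, the lower its entropy

Entropies:
  H(A) = 2.3219 bits
  H(B) = 1.2933 bits
  H(C) = 2.0618 bits

Ranking: A > C > B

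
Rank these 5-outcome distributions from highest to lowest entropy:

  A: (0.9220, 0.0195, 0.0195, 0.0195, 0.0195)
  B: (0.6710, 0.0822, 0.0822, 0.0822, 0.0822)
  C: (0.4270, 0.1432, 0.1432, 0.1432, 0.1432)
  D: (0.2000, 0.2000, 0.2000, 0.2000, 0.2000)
D > C > B > A

Key insight: Entropy is maximized by uniform distributions and minimized by concentrated distributions.

Entropies:
  H(A) = 0.5511 bits
  H(B) = 1.5719 bits
  H(C) = 2.1306 bits
  H(D) = 2.3219 bits

Ranking: D > C > B > A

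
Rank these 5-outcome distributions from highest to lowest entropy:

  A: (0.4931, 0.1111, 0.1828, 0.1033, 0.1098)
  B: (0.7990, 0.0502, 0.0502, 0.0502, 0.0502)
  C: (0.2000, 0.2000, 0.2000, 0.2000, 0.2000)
C > A > B

Key insight: Entropy is maximized by uniform distributions and minimized by concentrated distributions.

- Uniform distributions have maximum entropy log₂(5) = 2.3219 bits
- The more "peaked" or concentrated a distribution, the lower its entropy

Entropies:
  H(A) = 1.9915 bits
  H(B) = 1.1259 bits
  H(C) = 2.3219 bits

Ranking: C > A > B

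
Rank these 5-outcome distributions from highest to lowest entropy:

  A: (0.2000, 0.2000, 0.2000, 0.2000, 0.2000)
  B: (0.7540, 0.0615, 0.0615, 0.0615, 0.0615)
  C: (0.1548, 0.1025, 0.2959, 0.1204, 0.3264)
A > C > B

Key insight: Entropy is maximized by uniform distributions and minimized by concentrated distributions.

- Uniform distributions have maximum entropy log₂(5) = 2.3219 bits
- The more "peaked" or concentrated a distribution, the lower its entropy

Entropies:
  H(A) = 2.3219 bits
  H(B) = 1.2969 bits
  H(C) = 2.1683 bits

Ranking: A > C > B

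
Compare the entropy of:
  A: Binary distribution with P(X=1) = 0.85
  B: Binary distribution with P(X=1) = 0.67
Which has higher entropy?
B

For binary distributions, entropy is maximized at p=0.5 and decreases as p moves toward 0 or 1.

H(A) = H(0.85) = 0.6098 bits
H(B) = H(0.67) = 0.9149 bits

Distribution B (p=0.67) is closer to uniform (p=0.5), so it has higher entropy.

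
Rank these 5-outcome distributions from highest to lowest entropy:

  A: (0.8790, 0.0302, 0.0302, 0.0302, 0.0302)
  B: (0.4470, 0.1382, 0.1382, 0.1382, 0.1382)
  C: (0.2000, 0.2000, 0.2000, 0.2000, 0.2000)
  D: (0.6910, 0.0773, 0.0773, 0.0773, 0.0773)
C > B > D > A

Key insight: Entropy is maximized by uniform distributions and minimized by concentrated distributions.

Entropies:
  H(A) = 0.7742 bits
  H(B) = 2.0979 bits
  H(C) = 2.3219 bits
  H(D) = 1.5100 bits

Ranking: C > B > D > A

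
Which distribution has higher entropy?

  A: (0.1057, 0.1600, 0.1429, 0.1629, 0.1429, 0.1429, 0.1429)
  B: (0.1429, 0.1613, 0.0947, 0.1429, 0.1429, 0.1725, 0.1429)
A

Both distributions are close to uniform, making this a harder comparison.

H(A) = 2.7963 bits
H(B) = 2.7883 bits

The distribution closer to uniform has higher entropy.
Answer: A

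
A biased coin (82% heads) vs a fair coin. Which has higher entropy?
Fair coin

The fair coin is uniform (p=0.5), maximizing binary entropy at 1 bit. The biased coin has H(0.82) ≈ 0.680 bits — its outcome is more predictable, so its entropy is lower.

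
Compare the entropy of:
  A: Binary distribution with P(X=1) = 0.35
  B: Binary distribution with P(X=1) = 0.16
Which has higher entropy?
A

For binary distributions, entropy is maximized at p=0.5 and decreases as p moves toward 0 or 1.

H(A) = H(0.35) = 0.9341 bits
H(B) = H(0.16) = 0.6343 bits

Distribution A (p=0.35) is closer to uniform (p=0.5), so it has higher entropy.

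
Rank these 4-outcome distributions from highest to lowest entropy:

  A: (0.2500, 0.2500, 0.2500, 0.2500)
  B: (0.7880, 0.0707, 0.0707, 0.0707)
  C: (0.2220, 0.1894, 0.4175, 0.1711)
A > C > B

Key insight: Entropy is maximized by uniform distributions and minimized by concentrated distributions.

- Uniform distributions have maximum entropy log₂(4) = 2.0000 bits
- The more "peaked" or concentrated a distribution, the lower its entropy

Entropies:
  H(A) = 2.0000 bits
  H(B) = 1.0813 bits
  H(C) = 1.8986 bits

Ranking: A > C > B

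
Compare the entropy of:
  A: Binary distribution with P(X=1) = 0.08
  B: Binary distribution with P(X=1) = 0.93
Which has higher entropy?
A

For binary distributions, entropy is maximized at p=0.5 and decreases as p moves toward 0 or 1.

H(A) = H(0.08) = 0.4022 bits
H(B) = H(0.93) = 0.3659 bits

Distribution A (p=0.08) is closer to uniform (p=0.5), so it has higher entropy.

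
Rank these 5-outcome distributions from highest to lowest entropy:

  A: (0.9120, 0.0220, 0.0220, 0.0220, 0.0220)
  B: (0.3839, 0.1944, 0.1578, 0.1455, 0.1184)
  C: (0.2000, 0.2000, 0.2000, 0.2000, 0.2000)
C > B > A

Key insight: Entropy is maximized by uniform distributions and minimized by concentrated distributions.

- Uniform distributions have maximum entropy log₂(5) = 2.3219 bits
- The more "peaked" or concentrated a distribution, the lower its entropy

Entropies:
  H(A) = 0.6058 bits
  H(B) = 2.1791 bits
  H(C) = 2.3219 bits

Ranking: C > B > A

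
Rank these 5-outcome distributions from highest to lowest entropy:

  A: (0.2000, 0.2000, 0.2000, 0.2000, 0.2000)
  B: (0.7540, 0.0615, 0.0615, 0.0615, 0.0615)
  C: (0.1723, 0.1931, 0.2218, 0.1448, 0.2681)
A > C > B

Key insight: Entropy is maximized by uniform distributions and minimized by concentrated distributions.

- Uniform distributions have maximum entropy log₂(5) = 2.3219 bits
- The more "peaked" or concentrated a distribution, the lower its entropy

Entropies:
  H(A) = 2.3219 bits
  H(B) = 1.2969 bits
  H(C) = 2.2899 bits

Ranking: A > C > B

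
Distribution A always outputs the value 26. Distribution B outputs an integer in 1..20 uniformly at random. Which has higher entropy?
B

A is deterministic, so H(A) = 0. B is uniform over 20 outcomes, so H(B) = log₂(20) = 4.322 bits. Any distribution with genuine randomness has higher entropy than a deterministic one.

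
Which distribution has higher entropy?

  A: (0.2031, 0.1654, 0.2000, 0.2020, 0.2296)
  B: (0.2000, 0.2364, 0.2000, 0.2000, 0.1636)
A

Both distributions are close to uniform, making this a harder comparison.

H(A) = 2.3143 bits
H(B) = 2.3123 bits

The distribution closer to uniform has higher entropy.
Answer: A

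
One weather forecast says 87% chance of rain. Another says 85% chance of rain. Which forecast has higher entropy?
85% forecast

Treat each forecast as a Bernoulli distribution. Binary entropy is maximized at p=0.5 and falls off symmetrically toward 0 or 1. The 85% forecast is closer to 50%, so it is more uncertain. H(87%) ≈ 0.557 bits, H(85%) ≈ 0.610 bits.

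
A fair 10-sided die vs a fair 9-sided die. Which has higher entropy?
10-sided die

Both are uniform distributions; for uniform over n outcomes, H = log₂(n). H(10-sided) = log₂(10) = 3.322 bits and H(9-sided) = log₂(9) = 3.170 bits. More outcomes in a uniform distribution means higher entropy.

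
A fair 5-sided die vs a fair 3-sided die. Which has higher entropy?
5-sided die

Both are uniform distributions; for uniform over n outcomes, H = log₂(n). H(5-sided) = log₂(5) = 2.322 bits and H(3-sided) = log₂(3) = 1.585 bits. More outcomes in a uniform distribution means higher entropy.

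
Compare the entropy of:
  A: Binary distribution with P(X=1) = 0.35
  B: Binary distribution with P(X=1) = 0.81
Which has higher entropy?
A

For binary distributions, entropy is maximized at p=0.5 and decreases as p moves toward 0 or 1.

H(A) = H(0.35) = 0.9341 bits
H(B) = H(0.81) = 0.7015 bits

Distribution A (p=0.35) is closer to uniform (p=0.5), so it has higher entropy.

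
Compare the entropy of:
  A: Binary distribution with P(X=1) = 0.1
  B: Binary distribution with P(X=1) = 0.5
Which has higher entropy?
B

For binary distributions, entropy is maximized at p=0.5 and decreases as p moves toward 0 or 1.

H(A) = H(0.1) = 0.4690 bits
H(B) = H(0.5) = 1.0000 bits

Distribution B (p=0.5) is closer to uniform (p=0.5), so it has higher entropy.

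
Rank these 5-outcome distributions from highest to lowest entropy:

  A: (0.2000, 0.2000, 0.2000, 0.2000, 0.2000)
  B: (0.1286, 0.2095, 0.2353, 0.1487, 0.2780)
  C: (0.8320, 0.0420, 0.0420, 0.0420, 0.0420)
A > B > C

Key insight: Entropy is maximized by uniform distributions and minimized by concentrated distributions.

- Uniform distributions have maximum entropy log₂(5) = 2.3219 bits
- The more "peaked" or concentrated a distribution, the lower its entropy

Entropies:
  H(A) = 2.3219 bits
  H(B) = 2.2663 bits
  H(C) = 0.9891 bits

Ranking: A > B > C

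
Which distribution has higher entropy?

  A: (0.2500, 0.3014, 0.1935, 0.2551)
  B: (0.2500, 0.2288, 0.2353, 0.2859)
B

Both distributions are close to uniform, making this a harder comparison.

H(A) = 1.9828 bits
H(B) = 1.9945 bits

The distribution closer to uniform has higher entropy.
Answer: B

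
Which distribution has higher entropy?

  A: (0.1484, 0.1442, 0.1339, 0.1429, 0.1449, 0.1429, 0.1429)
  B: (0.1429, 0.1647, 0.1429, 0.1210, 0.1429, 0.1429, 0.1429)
A

Both distributions are close to uniform, making this a harder comparison.

H(A) = 2.8068 bits
H(B) = 2.8025 bits

The distribution closer to uniform has higher entropy.
Answer: A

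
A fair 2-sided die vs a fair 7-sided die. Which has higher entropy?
7-sided die

Both are uniform distributions; for uniform over n outcomes, H = log₂(n). H(2-sided) = log₂(2) = 1.000 bits and H(7-sided) = log₂(7) = 2.807 bits. More outcomes in a uniform distribution means higher entropy.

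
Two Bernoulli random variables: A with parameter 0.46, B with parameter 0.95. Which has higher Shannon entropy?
A

For binary distributions, entropy is maximized at p=0.5 and decreases as p moves toward 0 or 1.

H(A) = H(0.46) = 0.9954 bits
H(B) = H(0.95) = 0.2864 bits

Distribution A (p=0.46) is closer to uniform (p=0.5), so it has higher entropy.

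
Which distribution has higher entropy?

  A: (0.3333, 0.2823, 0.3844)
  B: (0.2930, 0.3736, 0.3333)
B

Both distributions are close to uniform, making this a harder comparison.

H(A) = 1.5736 bits
H(B) = 1.5779 bits

The distribution closer to uniform has higher entropy.
Answer: B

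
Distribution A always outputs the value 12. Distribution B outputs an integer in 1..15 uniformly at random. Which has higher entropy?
B

A is deterministic, so H(A) = 0. B is uniform over 15 outcomes, so H(B) = log₂(15) = 3.907 bits. Any distribution with genuine randomness has higher entropy than a deterministic one.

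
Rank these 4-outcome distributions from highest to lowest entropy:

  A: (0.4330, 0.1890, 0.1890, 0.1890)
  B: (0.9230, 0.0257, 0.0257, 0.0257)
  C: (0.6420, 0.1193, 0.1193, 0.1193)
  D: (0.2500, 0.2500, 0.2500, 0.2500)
D > A > C > B

Key insight: Entropy is maximized by uniform distributions and minimized by concentrated distributions.

Entropies:
  H(A) = 1.8857 bits
  H(B) = 0.5136 bits
  H(C) = 1.5084 bits
  H(D) = 2.0000 bits

Ranking: D > A > C > B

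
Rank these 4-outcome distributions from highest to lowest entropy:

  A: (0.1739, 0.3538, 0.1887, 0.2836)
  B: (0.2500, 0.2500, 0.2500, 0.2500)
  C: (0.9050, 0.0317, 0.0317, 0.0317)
B > A > C

Key insight: Entropy is maximized by uniform distributions and minimized by concentrated distributions.

- Uniform distributions have maximum entropy log₂(4) = 2.0000 bits
- The more "peaked" or concentrated a distribution, the lower its entropy

Entropies:
  H(A) = 1.9388 bits
  H(B) = 2.0000 bits
  H(C) = 0.6035 bits

Ranking: B > A > C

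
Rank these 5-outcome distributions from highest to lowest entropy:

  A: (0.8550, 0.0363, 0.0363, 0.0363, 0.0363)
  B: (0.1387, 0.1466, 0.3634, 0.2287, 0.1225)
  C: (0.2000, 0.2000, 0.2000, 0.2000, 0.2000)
C > B > A

Key insight: Entropy is maximized by uniform distributions and minimized by concentrated distributions.

- Uniform distributions have maximum entropy log₂(5) = 2.3219 bits
- The more "peaked" or concentrated a distribution, the lower its entropy

Entropies:
  H(A) = 0.8872 bits
  H(B) = 2.1901 bits
  H(C) = 2.3219 bits

Ranking: C > B > A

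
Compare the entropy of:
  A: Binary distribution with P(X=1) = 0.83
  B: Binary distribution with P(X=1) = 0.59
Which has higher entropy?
B

For binary distributions, entropy is maximized at p=0.5 and decreases as p moves toward 0 or 1.

H(A) = H(0.83) = 0.6577 bits
H(B) = H(0.59) = 0.9765 bits

Distribution B (p=0.59) is closer to uniform (p=0.5), so it has higher entropy.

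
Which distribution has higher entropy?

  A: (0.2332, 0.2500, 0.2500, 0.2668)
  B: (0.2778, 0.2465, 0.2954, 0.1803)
A

Both distributions are close to uniform, making this a harder comparison.

H(A) = 1.9984 bits
H(B) = 1.9766 bits

The distribution closer to uniform has higher entropy.
Answer: A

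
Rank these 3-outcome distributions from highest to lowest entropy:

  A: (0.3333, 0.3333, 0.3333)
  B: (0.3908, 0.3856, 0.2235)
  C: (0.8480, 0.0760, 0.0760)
A > B > C

Key insight: Entropy is maximized by uniform distributions and minimized by concentrated distributions.

- Uniform distributions have maximum entropy log₂(3) = 1.5850 bits
- The more "peaked" or concentrated a distribution, the lower its entropy

Entropies:
  H(A) = 1.5850 bits
  H(B) = 1.5430 bits
  H(C) = 0.7668 bits

Ranking: A > B > C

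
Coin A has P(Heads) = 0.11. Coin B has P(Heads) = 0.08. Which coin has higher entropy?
A

For binary distributions, entropy is maximized at p=0.5 and decreases as p moves toward 0 or 1.

H(A) = H(0.11) = 0.4999 bits
H(B) = H(0.08) = 0.4022 bits

Distribution A (p=0.11) is closer to uniform (p=0.5), so it has higher entropy.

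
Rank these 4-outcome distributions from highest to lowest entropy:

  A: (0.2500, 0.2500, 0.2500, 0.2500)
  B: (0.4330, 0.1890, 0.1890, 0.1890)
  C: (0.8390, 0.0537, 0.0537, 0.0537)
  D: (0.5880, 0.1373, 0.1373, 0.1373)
A > B > D > C

Key insight: Entropy is maximized by uniform distributions and minimized by concentrated distributions.

Entropies:
  H(A) = 2.0000 bits
  H(B) = 1.8857 bits
  H(C) = 0.8919 bits
  H(D) = 1.6305 bits

Ranking: A > B > D > C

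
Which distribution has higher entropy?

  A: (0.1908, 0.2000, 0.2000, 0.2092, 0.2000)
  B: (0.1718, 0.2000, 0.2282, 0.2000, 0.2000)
A

Both distributions are close to uniform, making this a harder comparison.

H(A) = 2.3213 bits
H(B) = 2.3162 bits

The distribution closer to uniform has higher entropy.
Answer: A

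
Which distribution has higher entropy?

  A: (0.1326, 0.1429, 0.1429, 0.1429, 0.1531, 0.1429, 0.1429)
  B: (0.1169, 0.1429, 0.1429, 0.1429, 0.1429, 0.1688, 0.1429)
A

Both distributions are close to uniform, making this a harder comparison.

H(A) = 2.8063 bits
H(B) = 2.8005 bits

The distribution closer to uniform has higher entropy.
Answer: A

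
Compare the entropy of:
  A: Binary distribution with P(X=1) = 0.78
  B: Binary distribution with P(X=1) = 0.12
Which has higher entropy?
A

For binary distributions, entropy is maximized at p=0.5 and decreases as p moves toward 0 or 1.

H(A) = H(0.78) = 0.7602 bits
H(B) = H(0.12) = 0.5294 bits

Distribution A (p=0.78) is closer to uniform (p=0.5), so it has higher entropy.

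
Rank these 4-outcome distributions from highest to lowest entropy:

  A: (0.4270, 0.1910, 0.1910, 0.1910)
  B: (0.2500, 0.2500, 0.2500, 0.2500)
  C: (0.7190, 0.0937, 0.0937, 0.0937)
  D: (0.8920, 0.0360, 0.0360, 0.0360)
B > A > C > D

Key insight: Entropy is maximized by uniform distributions and minimized by concentrated distributions.

Entropies:
  H(A) = 1.8928 bits
  H(B) = 2.0000 bits
  H(C) = 1.3022 bits
  H(D) = 0.6650 bits

Ranking: B > A > C > D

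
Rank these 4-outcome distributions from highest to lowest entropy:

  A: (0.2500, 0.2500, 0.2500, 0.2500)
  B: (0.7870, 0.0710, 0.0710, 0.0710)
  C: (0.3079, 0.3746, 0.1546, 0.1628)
A > C > B

Key insight: Entropy is maximized by uniform distributions and minimized by concentrated distributions.

- Uniform distributions have maximum entropy log₂(4) = 2.0000 bits
- The more "peaked" or concentrated a distribution, the lower its entropy

Entropies:
  H(A) = 2.0000 bits
  H(B) = 1.0848 bits
  H(C) = 1.8967 bits

Ranking: A > C > B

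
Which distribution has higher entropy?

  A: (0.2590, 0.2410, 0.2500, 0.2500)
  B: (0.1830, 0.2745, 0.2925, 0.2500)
A

Both distributions are close to uniform, making this a harder comparison.

H(A) = 1.9995 bits
H(B) = 1.9791 bits

The distribution closer to uniform has higher entropy.
Answer: A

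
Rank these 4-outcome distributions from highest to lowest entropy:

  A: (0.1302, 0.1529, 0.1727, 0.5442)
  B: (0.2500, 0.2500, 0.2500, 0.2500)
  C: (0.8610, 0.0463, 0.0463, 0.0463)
B > A > C

Key insight: Entropy is maximized by uniform distributions and minimized by concentrated distributions.

- Uniform distributions have maximum entropy log₂(4) = 2.0000 bits
- The more "peaked" or concentrated a distribution, the lower its entropy

Entropies:
  H(A) = 1.7125 bits
  H(B) = 2.0000 bits
  H(C) = 0.8019 bits

Ranking: B > A > C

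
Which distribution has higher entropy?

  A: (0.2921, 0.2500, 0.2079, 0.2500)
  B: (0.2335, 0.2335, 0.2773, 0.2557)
B

Both distributions are close to uniform, making this a harder comparison.

H(A) = 1.9897 bits
H(B) = 1.9962 bits

The distribution closer to uniform has higher entropy.
Answer: B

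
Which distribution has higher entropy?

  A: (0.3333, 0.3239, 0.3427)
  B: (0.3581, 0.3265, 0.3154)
A

Both distributions are close to uniform, making this a harder comparison.

H(A) = 1.5846 bits
H(B) = 1.5829 bits

The distribution closer to uniform has higher entropy.
Answer: A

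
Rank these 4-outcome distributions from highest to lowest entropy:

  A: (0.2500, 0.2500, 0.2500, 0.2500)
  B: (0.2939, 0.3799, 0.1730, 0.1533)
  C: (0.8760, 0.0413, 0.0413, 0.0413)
A > B > C

Key insight: Entropy is maximized by uniform distributions and minimized by concentrated distributions.

- Uniform distributions have maximum entropy log₂(4) = 2.0000 bits
- The more "peaked" or concentrated a distribution, the lower its entropy

Entropies:
  H(A) = 2.0000 bits
  H(B) = 1.9022 bits
  H(C) = 0.7373 bits

Ranking: A > B > C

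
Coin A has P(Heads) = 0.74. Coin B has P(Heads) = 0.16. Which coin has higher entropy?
A

For binary distributions, entropy is maximized at p=0.5 and decreases as p moves toward 0 or 1.

H(A) = H(0.74) = 0.8267 bits
H(B) = H(0.16) = 0.6343 bits

Distribution A (p=0.74) is closer to uniform (p=0.5), so it has higher entropy.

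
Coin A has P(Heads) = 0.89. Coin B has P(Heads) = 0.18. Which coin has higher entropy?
B

For binary distributions, entropy is maximized at p=0.5 and decreases as p moves toward 0 or 1.

H(A) = H(0.89) = 0.4999 bits
H(B) = H(0.18) = 0.6801 bits

Distribution B (p=0.18) is closer to uniform (p=0.5), so it has higher entropy.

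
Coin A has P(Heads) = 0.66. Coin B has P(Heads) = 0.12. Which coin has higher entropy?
A

For binary distributions, entropy is maximized at p=0.5 and decreases as p moves toward 0 or 1.

H(A) = H(0.66) = 0.9248 bits
H(B) = H(0.12) = 0.5294 bits

Distribution A (p=0.66) is closer to uniform (p=0.5), so it has higher entropy.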